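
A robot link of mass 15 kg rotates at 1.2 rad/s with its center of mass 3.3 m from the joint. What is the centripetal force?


F = m * omega^2 * r
= 15 * 1.2^2 * 3.3
= 15 * 1.44 * 3.3
= 71.28 N


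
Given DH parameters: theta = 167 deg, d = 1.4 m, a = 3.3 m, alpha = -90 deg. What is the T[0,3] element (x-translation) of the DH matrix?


T[0,3] = a * cos(theta)
= 3.3 * cos(167 deg)
= 3.3 * -0.9744
= -3.2154


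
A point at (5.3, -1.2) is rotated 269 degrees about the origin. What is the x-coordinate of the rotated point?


x' = x*cos(theta) - y*sin(theta)
cos(269 deg) = -0.0175, sin(269 deg) = -0.9998
x' = 5.3 * -0.0175 - -1.2 * -0.9998
= -0.0925 - 1.1998
= -1.2923


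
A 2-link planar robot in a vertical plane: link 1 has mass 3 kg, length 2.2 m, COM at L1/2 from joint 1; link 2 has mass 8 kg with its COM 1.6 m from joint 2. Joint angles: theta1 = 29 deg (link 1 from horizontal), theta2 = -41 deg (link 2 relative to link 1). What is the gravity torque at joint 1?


Horizontal distance from joint 1 to link-1 COM:
  x_c1 = (L1/2)*cos(t1) = 1.1 * 0.8746 = 0.9621 m
Horizontal distance from joint 1 to link-2 COM:
  x_c2 = L1*cos(t1) + Lc2*cos(t1+t2)
       = 2.2*0.8746 + 1.6*0.9781 = 3.4892 m
tau1 = m1*g*x_c1 + m2*g*x_c2
     = 3*9.81*0.9621 + 8*9.81*3.4892
     = 28.3141 + 273.8324
     = 302.1464 Nm


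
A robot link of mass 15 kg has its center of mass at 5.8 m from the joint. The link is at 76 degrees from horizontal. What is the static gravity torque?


tau = m*g*L*cos(angle)
= 15 * 9.81 * 5.8 * cos(76 deg)
= 15 * 9.81 * 5.8 * 0.2419
= 206.4731 Nm


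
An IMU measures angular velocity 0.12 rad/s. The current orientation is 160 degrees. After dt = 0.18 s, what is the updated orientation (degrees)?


delta_theta = w * dt = 0.12 * 0.18 = 0.0216 rad
= 1.2376 deg
theta_new = 160 + 1.2376 = 161.2376 deg


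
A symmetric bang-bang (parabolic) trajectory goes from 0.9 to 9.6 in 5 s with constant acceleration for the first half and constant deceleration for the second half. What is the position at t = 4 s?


Symmetric rest-to-rest: each phase covers (pf-p0)/2 in time T/2. 0.5*a*(T/2)^2 = (pf-p0)/2 => a = 4*(pf-p0)/T^2
a = 4*(9.6-0.9)/5^2 = 1.392
t = 4 is in the deceleration phase (t > T/2).
p = pf - 0.5*a*(T-t)^2 = 9.6 - 0.5*1.392*1^2
= 8.904


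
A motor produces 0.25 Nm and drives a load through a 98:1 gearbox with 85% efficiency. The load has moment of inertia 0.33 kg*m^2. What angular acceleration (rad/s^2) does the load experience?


tau_out = tau_motor * N * eta
= 0.25 * 98 * 0.85 = 20.825 Nm
alpha = tau_out / I = 20.825 / 0.33
= 63.1061 rad/s^2


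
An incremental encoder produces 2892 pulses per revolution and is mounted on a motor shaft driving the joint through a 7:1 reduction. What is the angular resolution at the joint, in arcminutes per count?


counts per rev = 2892
effective counts at joint = 2892 * 7 = 20244
resolution = 360*60 / 20244
= 1.067 arcmin/count


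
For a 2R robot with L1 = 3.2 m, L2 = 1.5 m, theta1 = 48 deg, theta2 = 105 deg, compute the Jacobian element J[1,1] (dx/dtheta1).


J[1,1] = -L1*sin(t1) - L2*sin(t1+t2)
= -3.2*sin(48) - 1.5*sin(153)
= -3.059


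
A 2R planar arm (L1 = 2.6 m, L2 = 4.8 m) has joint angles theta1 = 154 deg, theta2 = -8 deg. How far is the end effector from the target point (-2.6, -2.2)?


End effector via forward kinematics:
x = L1*cos(t1) + L2*cos(t1+t2) = -6.3162
y = L1*sin(t1) + L2*sin(t1+t2) = 3.8239
Distance to target:
d = sqrt((-2.6 - -6.3162)^2 + (-2.2 - 3.8239)^2)
= sqrt(13.8105 + 36.2873)
= 7.078 m


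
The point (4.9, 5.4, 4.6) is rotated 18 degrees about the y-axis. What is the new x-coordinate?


Rotation about y-axis: x' = x*cos(theta) + z*sin(theta)
= 4.9 * 0.9511 + 4.6 * 0.309
= 6.0817


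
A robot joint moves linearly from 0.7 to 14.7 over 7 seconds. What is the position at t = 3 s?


s = t/T = 3/7 = 0.4286
p(t) = p0 + (pf-p0)*s
= 0.7 + (14.7 - 0.7) * 0.4286
= 6.7


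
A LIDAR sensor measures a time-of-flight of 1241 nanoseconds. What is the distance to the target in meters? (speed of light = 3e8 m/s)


tof = 1241 ns = 1.241e-06 s
dist = c * tof / 2
= 3e8 * 1.241e-06 / 2
= 186.15 m


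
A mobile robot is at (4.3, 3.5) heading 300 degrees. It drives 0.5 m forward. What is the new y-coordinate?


y_new = y0 + d*sin(theta)
= 3.5 + 0.5*sin(300)
= 3.5 + -0.433
= 3.067


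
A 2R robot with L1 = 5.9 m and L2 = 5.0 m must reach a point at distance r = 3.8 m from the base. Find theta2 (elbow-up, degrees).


cos(theta2) = (r^2 - L1^2 - L2^2) / (2*L1*L2)
cos(theta2) = (14.44 - 34.81 - 25.0) / 59.0
cos(theta2) = -0.768983
theta2 = 140.2627 degrees


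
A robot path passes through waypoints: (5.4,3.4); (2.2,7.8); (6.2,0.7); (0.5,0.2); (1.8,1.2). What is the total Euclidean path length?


Segment lengths:
  seg1 = sqrt((-3.2)^2 + (4.4)^2) = 5.4406
  seg2 = sqrt((4.0)^2 + (-7.1)^2) = 8.1492
  seg3 = sqrt((-5.7)^2 + (-0.5)^2) = 5.7219
  seg4 = sqrt((1.3)^2 + (1.0)^2) = 1.6401
Total = 20.9518


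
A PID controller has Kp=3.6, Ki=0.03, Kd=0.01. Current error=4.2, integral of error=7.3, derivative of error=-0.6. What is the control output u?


u = Kp*e + Ki*int(e) + Kd*de/dt
= 3.6*4.2 + 0.03*7.3 + 0.01*(-0.6)
= 15.12 + 0.219 + -0.006
= 15.333


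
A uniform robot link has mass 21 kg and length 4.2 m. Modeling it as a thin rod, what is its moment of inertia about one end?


I = (1/3) * m * L^2
= (1/3) * 21 * 4.2^2
= 0.333333 * 21 * 17.64
= 123.48 kg*m^2


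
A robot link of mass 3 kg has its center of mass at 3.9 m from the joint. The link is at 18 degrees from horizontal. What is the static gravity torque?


tau = m*g*L*cos(angle)
= 3 * 9.81 * 3.9 * cos(18 deg)
= 3 * 9.81 * 3.9 * 0.9511
= 109.1594 Nm


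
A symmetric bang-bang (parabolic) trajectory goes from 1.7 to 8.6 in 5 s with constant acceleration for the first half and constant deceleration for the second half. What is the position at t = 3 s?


Symmetric rest-to-rest: each phase covers (pf-p0)/2 in time T/2. 0.5*a*(T/2)^2 = (pf-p0)/2 => a = 4*(pf-p0)/T^2
a = 4*(8.6-1.7)/5^2 = 1.104
t = 3 is in the deceleration phase (t > T/2).
p = pf - 0.5*a*(T-t)^2 = 8.6 - 0.5*1.104*2^2
= 6.392


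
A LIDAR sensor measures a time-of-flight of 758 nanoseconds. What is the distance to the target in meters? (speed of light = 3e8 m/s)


tof = 758 ns = 7.58e-07 s
dist = c * tof / 2
= 3e8 * 7.58e-07 / 2
= 113.7 m


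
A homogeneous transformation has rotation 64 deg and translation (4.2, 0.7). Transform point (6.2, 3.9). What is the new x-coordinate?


x' = cos(theta)*px - sin(theta)*py + tx
= 0.4384*6.2 - 0.8988*3.9 + 4.2
= 3.4126


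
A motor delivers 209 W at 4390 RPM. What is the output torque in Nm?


omega = 4390 * 2*pi/60 = 459.7197 rad/s
tau = P / omega = 209 / 459.7197
= 0.4546 Nm


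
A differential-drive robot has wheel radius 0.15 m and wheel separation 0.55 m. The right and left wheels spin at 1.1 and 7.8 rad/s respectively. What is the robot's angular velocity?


vR = r*wR = 0.15*1.1 = 0.165 m/s
vL = r*wL = 0.15*7.8 = 1.17 m/s
v = (vR+vL)/2 = 0.6675 m/s
omega = (vR-vL)/L = -1.8273 rad/s
angular velocity = -1.8273 rad/s


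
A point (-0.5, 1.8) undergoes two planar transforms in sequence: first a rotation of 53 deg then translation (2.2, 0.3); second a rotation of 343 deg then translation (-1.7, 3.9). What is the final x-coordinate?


After transform 1:
x1 = cos(53)*-0.5 - sin(53)*1.8 + 2.2 = 0.4615
y1 = sin(53)*-0.5 + cos(53)*1.8 + 0.3 = 0.9839
After transform 2:
x2 = cos(343)*0.4615 - sin(343)*0.9839 + -1.7
= -0.9709


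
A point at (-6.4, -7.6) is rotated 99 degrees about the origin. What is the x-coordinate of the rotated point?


x' = x*cos(theta) - y*sin(theta)
cos(99 deg) = -0.1564, sin(99 deg) = 0.9877
x' = -6.4 * -0.1564 - -7.6 * 0.9877
= 1.0012 - -7.5064
= 8.5076


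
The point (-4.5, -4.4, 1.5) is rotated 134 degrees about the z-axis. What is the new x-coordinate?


Rotation about z-axis: x' = x*cos(theta) - y*sin(theta)
= -4.5 * -0.6947 - -4.4 * 0.7193
= 6.2911


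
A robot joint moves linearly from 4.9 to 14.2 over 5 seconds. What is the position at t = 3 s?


s = t/T = 3/5 = 0.6
p(t) = p0 + (pf-p0)*s
= 4.9 + (14.2 - 4.9) * 0.6
= 10.48


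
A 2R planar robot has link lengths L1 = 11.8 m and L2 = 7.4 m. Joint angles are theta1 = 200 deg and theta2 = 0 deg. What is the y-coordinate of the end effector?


Convert angles to radians: theta1 = 3.4907, theta2 = 0.0
y = L1*sin(theta1) + L2*sin(theta1+theta2)
y = -4.0358 + -2.5309
y = -6.5668


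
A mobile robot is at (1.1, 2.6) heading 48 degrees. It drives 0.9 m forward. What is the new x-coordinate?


x_new = x0 + d*cos(theta)
= 1.1 + 0.9*cos(48)
= 1.1 + 0.6022
= 1.7022


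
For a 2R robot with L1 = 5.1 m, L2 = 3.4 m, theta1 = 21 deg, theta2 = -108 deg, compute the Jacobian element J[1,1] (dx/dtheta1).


J[1,1] = -L1*sin(t1) - L2*sin(t1+t2)
= -5.1*sin(21) - 3.4*sin(-87)
= 1.5677


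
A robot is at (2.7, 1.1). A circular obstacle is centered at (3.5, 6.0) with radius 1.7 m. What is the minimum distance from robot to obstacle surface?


center_dist = sqrt((2.7-3.5)^2 + (1.1-6.0)^2)
= sqrt(0.64 + 24.01)
= 4.9649
min_dist = center_dist - radius = 4.9649 - 1.7 = 3.2649 m


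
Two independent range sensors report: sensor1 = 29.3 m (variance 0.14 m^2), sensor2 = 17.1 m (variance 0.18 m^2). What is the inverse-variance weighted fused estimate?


w1 = (1/var1) / (1/var1 + 1/var2)
   = 7.1429 / (7.1429 + 5.5556) = 0.5625
w2 = 1 - w1 = 0.4375
fused = w1*s1 + w2*s2 = 16.4812 + 7.4813
= 23.9625 m


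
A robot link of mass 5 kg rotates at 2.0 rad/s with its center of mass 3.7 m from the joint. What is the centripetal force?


F = m * omega^2 * r
= 5 * 2.0^2 * 3.7
= 5 * 4.0 * 3.7
= 74.0 N


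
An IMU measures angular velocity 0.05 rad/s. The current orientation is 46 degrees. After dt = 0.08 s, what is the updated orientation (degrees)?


delta_theta = w * dt = 0.05 * 0.08 = 0.004 rad
= 0.2292 deg
theta_new = 46 + 0.2292 = 46.2292 deg


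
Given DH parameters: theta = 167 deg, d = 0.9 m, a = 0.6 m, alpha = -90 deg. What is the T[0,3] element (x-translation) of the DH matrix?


T[0,3] = a * cos(theta)
= 0.6 * cos(167 deg)
= 0.6 * -0.9744
= -0.5846


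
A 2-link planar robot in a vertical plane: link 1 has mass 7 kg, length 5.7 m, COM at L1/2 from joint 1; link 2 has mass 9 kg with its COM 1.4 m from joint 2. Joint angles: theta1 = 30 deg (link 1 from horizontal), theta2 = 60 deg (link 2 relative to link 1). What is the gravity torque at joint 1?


Horizontal distance from joint 1 to link-1 COM:
  x_c1 = (L1/2)*cos(t1) = 2.85 * 0.866 = 2.4682 m
Horizontal distance from joint 1 to link-2 COM:
  x_c2 = L1*cos(t1) + Lc2*cos(t1+t2)
       = 5.7*0.866 + 1.4*0.0 = 4.9363 m
tau1 = m1*g*x_c1 + m2*g*x_c2
     = 7*9.81*2.4682 + 9*9.81*4.9363
     = 169.4894 + 435.8299
     = 605.3193 Nm


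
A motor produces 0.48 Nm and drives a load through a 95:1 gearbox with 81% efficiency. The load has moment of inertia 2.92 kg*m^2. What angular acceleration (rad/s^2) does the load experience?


tau_out = tau_motor * N * eta
= 0.48 * 95 * 0.81 = 36.936 Nm
alpha = tau_out / I = 36.936 / 2.92
= 12.6493 rad/s^2


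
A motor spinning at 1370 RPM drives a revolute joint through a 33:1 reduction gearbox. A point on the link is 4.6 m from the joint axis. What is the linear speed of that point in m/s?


omega_motor = 1370 * 2*pi/60 = 143.4661 rad/s
omega_joint = omega_motor / 33 = 4.3475 rad/s
v = omega_joint * r = 4.3475 * 4.6
= 19.9983 m/s


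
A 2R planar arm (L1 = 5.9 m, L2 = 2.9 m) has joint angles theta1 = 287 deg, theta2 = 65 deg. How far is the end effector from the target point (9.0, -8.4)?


End effector via forward kinematics:
x = L1*cos(t1) + L2*cos(t1+t2) = 4.5968
y = L1*sin(t1) + L2*sin(t1+t2) = -6.0458
Distance to target:
d = sqrt((9.0 - 4.5968)^2 + (-8.4 - -6.0458)^2)
= sqrt(19.3884 + 5.5423)
= 4.9931 m


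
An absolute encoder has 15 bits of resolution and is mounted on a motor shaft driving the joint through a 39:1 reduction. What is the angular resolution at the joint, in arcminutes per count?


counts = 2^15 = 32768
effective counts at joint = 32768 * 39 = 1277952
resolution = 360*60 / 1277952
= 0.0169 arcmin/count


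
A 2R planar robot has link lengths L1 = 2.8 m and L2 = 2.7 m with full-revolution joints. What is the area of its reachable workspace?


r_max = L1 + L2 = 5.5 m
r_min = |L1 - L2| = 0.1 m
Area = pi*(r_max^2 - r_min^2)
= pi*(30.25 - 0.01)
= pi * 30.24
= 95.0018 m^2


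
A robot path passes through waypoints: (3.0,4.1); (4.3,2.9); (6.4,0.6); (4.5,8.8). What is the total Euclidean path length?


Segment lengths:
  seg1 = sqrt((1.3)^2 + (-1.2)^2) = 1.7692
  seg2 = sqrt((2.1)^2 + (-2.3)^2) = 3.1145
  seg3 = sqrt((-1.9)^2 + (8.2)^2) = 8.4172
Total = 13.3009


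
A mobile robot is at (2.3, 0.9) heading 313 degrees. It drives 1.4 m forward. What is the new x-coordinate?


x_new = x0 + d*cos(theta)
= 2.3 + 1.4*cos(313)
= 2.3 + 0.9548
= 3.2548


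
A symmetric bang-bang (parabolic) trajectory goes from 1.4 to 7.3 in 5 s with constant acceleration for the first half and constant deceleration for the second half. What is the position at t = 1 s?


Symmetric rest-to-rest: each phase covers (pf-p0)/2 in time T/2. 0.5*a*(T/2)^2 = (pf-p0)/2 => a = 4*(pf-p0)/T^2
a = 4*(7.3-1.4)/5^2 = 0.944
t = 1 is in the acceleration phase (t <= T/2).
p = p0 + 0.5*a*t^2 = 1.4 + 0.5*0.944*1^2
= 1.872


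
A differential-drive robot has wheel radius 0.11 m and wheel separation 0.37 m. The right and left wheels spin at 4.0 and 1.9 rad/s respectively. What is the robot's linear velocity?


vR = r*wR = 0.11*4.0 = 0.44 m/s
vL = r*wL = 0.11*1.9 = 0.209 m/s
v = (vR+vL)/2 = 0.3245 m/s
omega = (vR-vL)/L = 0.6243 rad/s
linear velocity = 0.3245 m/s


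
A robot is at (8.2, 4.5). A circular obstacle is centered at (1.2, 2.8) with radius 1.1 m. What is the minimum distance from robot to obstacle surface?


center_dist = sqrt((8.2-1.2)^2 + (4.5-2.8)^2)
= sqrt(49.0 + 2.89)
= 7.2035
min_dist = center_dist - radius = 7.2035 - 1.1 = 6.1035 m


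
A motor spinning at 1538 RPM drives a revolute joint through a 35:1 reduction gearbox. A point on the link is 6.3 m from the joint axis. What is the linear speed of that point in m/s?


omega_motor = 1538 * 2*pi/60 = 161.059 rad/s
omega_joint = omega_motor / 35 = 4.6017 rad/s
v = omega_joint * r = 4.6017 * 6.3
= 28.9906 m/s


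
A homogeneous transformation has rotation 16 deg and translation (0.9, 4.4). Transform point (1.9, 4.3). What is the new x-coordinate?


x' = cos(theta)*px - sin(theta)*py + tx
= 0.9613*1.9 - 0.2756*4.3 + 0.9
= 1.5412


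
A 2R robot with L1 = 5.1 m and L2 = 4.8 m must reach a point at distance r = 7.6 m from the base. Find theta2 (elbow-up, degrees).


cos(theta2) = (r^2 - L1^2 - L2^2) / (2*L1*L2)
cos(theta2) = (57.76 - 26.01 - 23.04) / 48.96
cos(theta2) = 0.1779
theta2 = 79.7525 degrees


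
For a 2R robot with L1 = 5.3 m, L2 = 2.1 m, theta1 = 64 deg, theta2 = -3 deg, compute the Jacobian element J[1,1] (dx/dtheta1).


J[1,1] = -L1*sin(t1) - L2*sin(t1+t2)
= -5.3*sin(64) - 2.1*sin(61)
= -6.6003


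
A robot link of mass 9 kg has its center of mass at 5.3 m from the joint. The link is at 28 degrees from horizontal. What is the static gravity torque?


tau = m*g*L*cos(angle)
= 9 * 9.81 * 5.3 * cos(28 deg)
= 9 * 9.81 * 5.3 * 0.8829
= 413.1638 Nm


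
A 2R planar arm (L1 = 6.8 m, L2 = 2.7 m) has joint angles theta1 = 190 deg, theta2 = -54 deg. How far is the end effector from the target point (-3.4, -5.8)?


End effector via forward kinematics:
x = L1*cos(t1) + L2*cos(t1+t2) = -8.6389
y = L1*sin(t1) + L2*sin(t1+t2) = 0.6948
Distance to target:
d = sqrt((-3.4 - -8.6389)^2 + (-5.8 - 0.6948)^2)
= sqrt(27.4462 + 42.182)
= 8.3444 m


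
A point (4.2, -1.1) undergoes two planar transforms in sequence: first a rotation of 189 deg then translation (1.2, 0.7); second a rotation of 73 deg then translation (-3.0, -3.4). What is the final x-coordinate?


After transform 1:
x1 = cos(189)*4.2 - sin(189)*-1.1 + 1.2 = -3.1204
y1 = sin(189)*4.2 + cos(189)*-1.1 + 0.7 = 1.1294
After transform 2:
x2 = cos(73)*-3.1204 - sin(73)*1.1294 + -3.0
= -4.9924


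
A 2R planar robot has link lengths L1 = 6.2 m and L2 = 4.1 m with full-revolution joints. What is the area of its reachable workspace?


r_max = L1 + L2 = 10.3 m
r_min = |L1 - L2| = 2.1 m
Area = pi*(r_max^2 - r_min^2)
= pi*(106.09 - 4.41)
= pi * 101.68
= 319.4371 m^2


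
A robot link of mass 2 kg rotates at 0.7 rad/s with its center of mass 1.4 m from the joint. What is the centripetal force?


F = m * omega^2 * r
= 2 * 0.7^2 * 1.4
= 2 * 0.49 * 1.4
= 1.372 N


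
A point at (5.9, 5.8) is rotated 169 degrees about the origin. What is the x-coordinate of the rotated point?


x' = x*cos(theta) - y*sin(theta)
cos(169 deg) = -0.9816, sin(169 deg) = 0.1908
x' = 5.9 * -0.9816 - 5.8 * 0.1908
= -5.7916 - 1.1067
= -6.8983


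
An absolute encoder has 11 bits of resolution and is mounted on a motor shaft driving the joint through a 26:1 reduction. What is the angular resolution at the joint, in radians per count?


counts = 2^11 = 2048
effective counts at joint = 2048 * 26 = 53248
resolution = 2*pi / 53248
= 1.1800e-04 rad/count


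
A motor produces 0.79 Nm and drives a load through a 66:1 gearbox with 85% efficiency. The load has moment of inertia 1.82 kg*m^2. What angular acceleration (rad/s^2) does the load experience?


tau_out = tau_motor * N * eta
= 0.79 * 66 * 0.85 = 44.319 Nm
alpha = tau_out / I = 44.319 / 1.82
= 24.3511 rad/s^2


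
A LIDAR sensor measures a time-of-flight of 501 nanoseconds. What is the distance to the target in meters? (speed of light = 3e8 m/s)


tof = 501 ns = 5.01e-07 s
dist = c * tof / 2
= 3e8 * 5.01e-07 / 2
= 75.15 m


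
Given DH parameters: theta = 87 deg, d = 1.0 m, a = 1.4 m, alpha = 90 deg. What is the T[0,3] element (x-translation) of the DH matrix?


T[0,3] = a * cos(theta)
= 1.4 * cos(87 deg)
= 1.4 * 0.0523
= 0.0733


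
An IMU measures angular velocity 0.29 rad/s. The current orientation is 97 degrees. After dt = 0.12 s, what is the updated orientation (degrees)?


delta_theta = w * dt = 0.29 * 0.12 = 0.0348 rad
= 1.9939 deg
theta_new = 97 + 1.9939 = 98.9939 deg


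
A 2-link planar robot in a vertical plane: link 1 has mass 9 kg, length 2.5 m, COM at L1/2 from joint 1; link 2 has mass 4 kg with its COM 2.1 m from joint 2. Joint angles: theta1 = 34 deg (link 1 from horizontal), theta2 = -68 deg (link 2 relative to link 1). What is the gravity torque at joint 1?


Horizontal distance from joint 1 to link-1 COM:
  x_c1 = (L1/2)*cos(t1) = 1.25 * 0.829 = 1.0363 m
Horizontal distance from joint 1 to link-2 COM:
  x_c2 = L1*cos(t1) + Lc2*cos(t1+t2)
       = 2.5*0.829 + 2.1*0.829 = 3.8136 m
tau1 = m1*g*x_c1 + m2*g*x_c2
     = 9*9.81*1.0363 + 4*9.81*3.8136
     = 91.4947 + 149.6446
     = 241.1393 Nm


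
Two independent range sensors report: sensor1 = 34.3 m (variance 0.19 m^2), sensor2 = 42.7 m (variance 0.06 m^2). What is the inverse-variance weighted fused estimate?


w1 = (1/var1) / (1/var1 + 1/var2)
   = 5.2632 / (5.2632 + 16.6667) = 0.24
w2 = 1 - w1 = 0.76
fused = w1*s1 + w2*s2 = 8.232 + 32.452
= 40.684 m


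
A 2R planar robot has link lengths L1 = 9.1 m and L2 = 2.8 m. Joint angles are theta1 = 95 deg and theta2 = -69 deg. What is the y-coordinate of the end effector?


Convert angles to radians: theta1 = 1.6581, theta2 = -1.2043
y = L1*sin(theta1) + L2*sin(theta1+theta2)
y = 9.0654 + 1.2274
y = 10.2928


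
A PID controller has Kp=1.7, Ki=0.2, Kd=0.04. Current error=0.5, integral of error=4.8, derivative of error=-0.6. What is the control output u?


u = Kp*e + Ki*int(e) + Kd*de/dt
= 1.7*0.5 + 0.2*4.8 + 0.04*(-0.6)
= 0.85 + 0.96 + -0.024
= 1.786


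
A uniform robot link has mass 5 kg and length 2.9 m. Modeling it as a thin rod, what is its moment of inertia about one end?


I = (1/3) * m * L^2
= (1/3) * 5 * 2.9^2
= 0.333333 * 5 * 8.41
= 14.0167 kg*m^2


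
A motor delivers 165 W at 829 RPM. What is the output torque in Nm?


omega = 829 * 2*pi/60 = 86.8127 rad/s
tau = P / omega = 165 / 86.8127
= 1.9006 Nm


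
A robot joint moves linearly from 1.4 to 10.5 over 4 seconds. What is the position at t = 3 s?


s = t/T = 3/4 = 0.75
p(t) = p0 + (pf-p0)*s
= 1.4 + (10.5 - 1.4) * 0.75
= 8.225


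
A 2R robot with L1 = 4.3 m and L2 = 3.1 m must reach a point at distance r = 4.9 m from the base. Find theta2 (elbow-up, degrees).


cos(theta2) = (r^2 - L1^2 - L2^2) / (2*L1*L2)
cos(theta2) = (24.01 - 18.49 - 9.61) / 26.66
cos(theta2) = -0.153413
theta2 = 98.8248 degrees


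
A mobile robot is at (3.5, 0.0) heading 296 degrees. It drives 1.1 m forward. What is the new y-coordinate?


y_new = y0 + d*sin(theta)
= 0.0 + 1.1*sin(296)
= 0.0 + -0.9887
= -0.9887


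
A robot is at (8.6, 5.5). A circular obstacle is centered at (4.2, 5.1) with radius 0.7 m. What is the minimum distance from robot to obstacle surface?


center_dist = sqrt((8.6-4.2)^2 + (5.5-5.1)^2)
= sqrt(19.36 + 0.16)
= 4.4181
min_dist = center_dist - radius = 4.4181 - 0.7 = 3.7181 m


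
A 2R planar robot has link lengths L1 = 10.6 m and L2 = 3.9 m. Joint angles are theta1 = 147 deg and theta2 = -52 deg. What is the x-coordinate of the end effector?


Convert angles to radians: theta1 = 2.5656, theta2 = -0.9076
x = L1*cos(theta1) + L2*cos(theta1+theta2)
x = -8.8899 + -0.3399
x = -9.2298


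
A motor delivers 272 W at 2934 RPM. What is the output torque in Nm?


omega = 2934 * 2*pi/60 = 307.2478 rad/s
tau = P / omega = 272 / 307.2478
= 0.8853 Nm


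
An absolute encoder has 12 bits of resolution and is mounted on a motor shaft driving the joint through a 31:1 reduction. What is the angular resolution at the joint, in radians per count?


counts = 2^12 = 4096
effective counts at joint = 4096 * 31 = 126976
resolution = 2*pi / 126976
= 4.9483e-05 rad/count


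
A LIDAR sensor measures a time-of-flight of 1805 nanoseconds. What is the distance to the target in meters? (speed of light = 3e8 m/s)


tof = 1805 ns = 1.805e-06 s
dist = c * tof / 2
= 3e8 * 1.805e-06 / 2
= 270.75 m


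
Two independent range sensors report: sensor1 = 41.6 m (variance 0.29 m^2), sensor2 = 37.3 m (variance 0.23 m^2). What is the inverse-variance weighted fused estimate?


w1 = (1/var1) / (1/var1 + 1/var2)
   = 3.4483 / (3.4483 + 4.3478) = 0.4423
w2 = 1 - w1 = 0.5577
fused = w1*s1 + w2*s2 = 18.4 + 20.8019
= 39.2019 m


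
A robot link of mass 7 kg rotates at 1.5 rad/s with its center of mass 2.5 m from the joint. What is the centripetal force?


F = m * omega^2 * r
= 7 * 1.5^2 * 2.5
= 7 * 2.25 * 2.5
= 39.375 N


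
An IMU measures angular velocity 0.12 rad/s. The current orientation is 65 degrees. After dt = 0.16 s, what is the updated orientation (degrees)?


delta_theta = w * dt = 0.12 * 0.16 = 0.0192 rad
= 1.1001 deg
theta_new = 65 + 1.1001 = 66.1001 deg


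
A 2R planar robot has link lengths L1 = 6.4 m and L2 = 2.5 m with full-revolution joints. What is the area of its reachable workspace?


r_max = L1 + L2 = 8.9 m
r_min = |L1 - L2| = 3.9 m
Area = pi*(r_max^2 - r_min^2)
= pi*(79.21 - 15.21)
= pi * 64.0
= 201.0619 m^2


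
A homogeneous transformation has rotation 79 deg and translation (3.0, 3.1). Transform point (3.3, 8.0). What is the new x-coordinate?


x' = cos(theta)*px - sin(theta)*py + tx
= 0.1908*3.3 - 0.9816*8.0 + 3.0
= -4.2233


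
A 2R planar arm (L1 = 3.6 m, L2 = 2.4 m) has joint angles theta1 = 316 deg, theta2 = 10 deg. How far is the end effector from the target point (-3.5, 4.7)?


End effector via forward kinematics:
x = L1*cos(t1) + L2*cos(t1+t2) = 4.5793
y = L1*sin(t1) + L2*sin(t1+t2) = -3.8428
Distance to target:
d = sqrt((-3.5 - 4.5793)^2 + (4.7 - -3.8428)^2)
= sqrt(65.2753 + 72.98)
= 11.7582 m


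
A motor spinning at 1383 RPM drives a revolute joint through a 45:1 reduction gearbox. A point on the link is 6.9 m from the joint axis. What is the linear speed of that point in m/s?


omega_motor = 1383 * 2*pi/60 = 144.8274 rad/s
omega_joint = omega_motor / 45 = 3.2184 rad/s
v = omega_joint * r = 3.2184 * 6.9
= 22.2069 m/s


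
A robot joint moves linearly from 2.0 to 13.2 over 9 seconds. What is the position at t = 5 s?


s = t/T = 5/9 = 0.5556
p(t) = p0 + (pf-p0)*s
= 2.0 + (13.2 - 2.0) * 0.5556
= 8.2222


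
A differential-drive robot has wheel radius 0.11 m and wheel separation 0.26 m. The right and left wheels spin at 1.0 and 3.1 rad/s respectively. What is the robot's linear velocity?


vR = r*wR = 0.11*1.0 = 0.11 m/s
vL = r*wL = 0.11*3.1 = 0.341 m/s
v = (vR+vL)/2 = 0.2255 m/s
omega = (vR-vL)/L = -0.8885 rad/s
linear velocity = 0.2255 m/s


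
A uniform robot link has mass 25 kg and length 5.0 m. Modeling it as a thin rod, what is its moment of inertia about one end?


I = (1/3) * m * L^2
= (1/3) * 25 * 5.0^2
= 0.333333 * 25 * 25.0
= 208.3333 kg*m^2


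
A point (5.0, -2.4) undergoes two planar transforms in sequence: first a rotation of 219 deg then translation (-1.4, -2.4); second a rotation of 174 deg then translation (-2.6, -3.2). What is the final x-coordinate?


After transform 1:
x1 = cos(219)*5.0 - sin(219)*-2.4 + -1.4 = -6.7961
y1 = sin(219)*5.0 + cos(219)*-2.4 + -2.4 = -3.6815
After transform 2:
x2 = cos(174)*-6.7961 - sin(174)*-3.6815 + -2.6
= 4.5437


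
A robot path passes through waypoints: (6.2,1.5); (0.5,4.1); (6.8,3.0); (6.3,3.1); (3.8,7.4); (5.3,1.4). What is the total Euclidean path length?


Segment lengths:
  seg1 = sqrt((-5.7)^2 + (2.6)^2) = 6.265
  seg2 = sqrt((6.3)^2 + (-1.1)^2) = 6.3953
  seg3 = sqrt((-0.5)^2 + (0.1)^2) = 0.5099
  seg4 = sqrt((-2.5)^2 + (4.3)^2) = 4.9739
  seg5 = sqrt((1.5)^2 + (-6.0)^2) = 6.1847
Total = 24.3288


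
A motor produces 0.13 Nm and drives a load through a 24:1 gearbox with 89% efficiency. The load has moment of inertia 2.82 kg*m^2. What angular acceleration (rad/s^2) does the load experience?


tau_out = tau_motor * N * eta
= 0.13 * 24 * 0.89 = 2.7768 Nm
alpha = tau_out / I = 2.7768 / 2.82
= 0.9847 rad/s^2


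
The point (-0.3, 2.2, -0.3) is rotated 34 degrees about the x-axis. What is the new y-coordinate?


Rotation about x-axis: y' = y*cos(theta) - z*sin(theta)
= 2.2 * 0.829 - -0.3 * 0.5592
= 1.9916


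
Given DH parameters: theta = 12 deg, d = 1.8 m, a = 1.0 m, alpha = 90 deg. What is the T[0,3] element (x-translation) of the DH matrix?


T[0,3] = a * cos(theta)
= 1.0 * cos(12 deg)
= 1.0 * 0.9781
= 0.9781


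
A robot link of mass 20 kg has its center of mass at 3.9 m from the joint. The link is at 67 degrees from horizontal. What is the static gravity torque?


tau = m*g*L*cos(angle)
= 20 * 9.81 * 3.9 * cos(67 deg)
= 20 * 9.81 * 3.9 * 0.3907
= 298.9796 Nm


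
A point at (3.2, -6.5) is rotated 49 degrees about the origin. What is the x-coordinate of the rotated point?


x' = x*cos(theta) - y*sin(theta)
cos(49 deg) = 0.6561, sin(49 deg) = 0.7547
x' = 3.2 * 0.6561 - -6.5 * 0.7547
= 2.0994 - -4.9056
= 7.005


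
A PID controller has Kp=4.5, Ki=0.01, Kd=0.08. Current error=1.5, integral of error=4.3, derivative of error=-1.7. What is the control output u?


u = Kp*e + Ki*int(e) + Kd*de/dt
= 4.5*1.5 + 0.01*4.3 + 0.08*(-1.7)
= 6.75 + 0.043 + -0.136
= 6.657


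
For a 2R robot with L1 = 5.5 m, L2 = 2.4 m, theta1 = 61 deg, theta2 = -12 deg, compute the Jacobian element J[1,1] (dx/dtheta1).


J[1,1] = -L1*sin(t1) - L2*sin(t1+t2)
= -5.5*sin(61) - 2.4*sin(49)
= -6.6217


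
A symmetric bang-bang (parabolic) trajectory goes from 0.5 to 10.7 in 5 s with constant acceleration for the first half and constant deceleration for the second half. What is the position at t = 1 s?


Symmetric rest-to-rest: each phase covers (pf-p0)/2 in time T/2. 0.5*a*(T/2)^2 = (pf-p0)/2 => a = 4*(pf-p0)/T^2
a = 4*(10.7-0.5)/5^2 = 1.632
t = 1 is in the acceleration phase (t <= T/2).
p = p0 + 0.5*a*t^2 = 0.5 + 0.5*1.632*1^2
= 1.316


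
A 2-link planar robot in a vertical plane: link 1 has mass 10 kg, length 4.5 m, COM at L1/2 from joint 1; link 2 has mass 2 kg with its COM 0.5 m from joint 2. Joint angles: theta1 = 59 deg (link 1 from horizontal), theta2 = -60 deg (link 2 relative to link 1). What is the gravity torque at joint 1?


Horizontal distance from joint 1 to link-1 COM:
  x_c1 = (L1/2)*cos(t1) = 2.25 * 0.515 = 1.1588 m
Horizontal distance from joint 1 to link-2 COM:
  x_c2 = L1*cos(t1) + Lc2*cos(t1+t2)
       = 4.5*0.515 + 0.5*0.9998 = 2.8176 m
tau1 = m1*g*x_c1 + m2*g*x_c2
     = 10*9.81*1.1588 + 2*9.81*2.8176
     = 113.6818 + 55.2812
     = 168.963 Nm


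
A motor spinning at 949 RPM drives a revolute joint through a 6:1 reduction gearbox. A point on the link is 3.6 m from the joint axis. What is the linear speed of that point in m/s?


omega_motor = 949 * 2*pi/60 = 99.379 rad/s
omega_joint = omega_motor / 6 = 16.5632 rad/s
v = omega_joint * r = 16.5632 * 3.6
= 59.6274 m/s


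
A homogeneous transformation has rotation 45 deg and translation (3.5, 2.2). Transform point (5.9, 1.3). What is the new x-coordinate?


x' = cos(theta)*px - sin(theta)*py + tx
= 0.7071*5.9 - 0.7071*1.3 + 3.5
= 6.7527


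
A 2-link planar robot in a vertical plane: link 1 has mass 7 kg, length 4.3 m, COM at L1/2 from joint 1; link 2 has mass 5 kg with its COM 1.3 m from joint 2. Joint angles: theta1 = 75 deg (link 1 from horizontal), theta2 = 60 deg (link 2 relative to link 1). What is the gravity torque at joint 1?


Horizontal distance from joint 1 to link-1 COM:
  x_c1 = (L1/2)*cos(t1) = 2.15 * 0.2588 = 0.5565 m
Horizontal distance from joint 1 to link-2 COM:
  x_c2 = L1*cos(t1) + Lc2*cos(t1+t2)
       = 4.3*0.2588 + 1.3*-0.7071 = 0.1937 m
tau1 = m1*g*x_c1 + m2*g*x_c2
     = 7*9.81*0.5565 + 5*9.81*0.1937
     = 38.2122 + 9.5002
     = 47.7123 Nm


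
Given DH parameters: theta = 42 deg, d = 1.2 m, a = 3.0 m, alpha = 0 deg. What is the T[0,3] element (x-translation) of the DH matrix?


T[0,3] = a * cos(theta)
= 3.0 * cos(42 deg)
= 3.0 * 0.7431
= 2.2294


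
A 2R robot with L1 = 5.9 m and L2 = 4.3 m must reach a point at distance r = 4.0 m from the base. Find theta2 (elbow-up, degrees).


cos(theta2) = (r^2 - L1^2 - L2^2) / (2*L1*L2)
cos(theta2) = (16.0 - 34.81 - 18.49) / 50.74
cos(theta2) = -0.73512
theta2 = 137.3174 degrees


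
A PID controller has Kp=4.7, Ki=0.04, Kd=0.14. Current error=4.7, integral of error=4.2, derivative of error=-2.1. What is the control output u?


u = Kp*e + Ki*int(e) + Kd*de/dt
= 4.7*4.7 + 0.04*4.2 + 0.14*(-2.1)
= 22.09 + 0.168 + -0.294
= 21.964


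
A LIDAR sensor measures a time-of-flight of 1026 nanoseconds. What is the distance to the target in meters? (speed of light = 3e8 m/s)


tof = 1026 ns = 1.026e-06 s
dist = c * tof / 2
= 3e8 * 1.026e-06 / 2
= 153.9 m


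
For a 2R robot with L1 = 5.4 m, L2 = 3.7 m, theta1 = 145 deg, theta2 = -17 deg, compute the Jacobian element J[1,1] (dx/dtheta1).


J[1,1] = -L1*sin(t1) - L2*sin(t1+t2)
= -5.4*sin(145) - 3.7*sin(128)
= -6.013


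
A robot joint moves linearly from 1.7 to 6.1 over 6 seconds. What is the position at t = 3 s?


s = t/T = 3/6 = 0.5
p(t) = p0 + (pf-p0)*s
= 1.7 + (6.1 - 1.7) * 0.5
= 3.9


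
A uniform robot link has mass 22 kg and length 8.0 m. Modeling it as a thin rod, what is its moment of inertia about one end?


I = (1/3) * m * L^2
= (1/3) * 22 * 8.0^2
= 0.333333 * 22 * 64.0
= 469.3333 kg*m^2


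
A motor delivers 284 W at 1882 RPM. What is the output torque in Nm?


omega = 1882 * 2*pi/60 = 197.0826 rad/s
tau = P / omega = 284 / 197.0826
= 1.441 Nm


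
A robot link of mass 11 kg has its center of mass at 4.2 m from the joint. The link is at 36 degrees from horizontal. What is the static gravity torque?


tau = m*g*L*cos(angle)
= 11 * 9.81 * 4.2 * cos(36 deg)
= 11 * 9.81 * 4.2 * 0.809
= 366.6643 Nm


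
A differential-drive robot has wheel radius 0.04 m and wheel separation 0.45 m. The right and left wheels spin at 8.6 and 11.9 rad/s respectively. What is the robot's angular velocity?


vR = r*wR = 0.04*8.6 = 0.344 m/s
vL = r*wL = 0.04*11.9 = 0.476 m/s
v = (vR+vL)/2 = 0.41 m/s
omega = (vR-vL)/L = -0.2933 rad/s
angular velocity = -0.2933 rad/s


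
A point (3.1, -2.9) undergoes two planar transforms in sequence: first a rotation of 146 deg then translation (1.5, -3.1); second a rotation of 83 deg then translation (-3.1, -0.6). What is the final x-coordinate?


After transform 1:
x1 = cos(146)*3.1 - sin(146)*-2.9 + 1.5 = 0.5516
y1 = sin(146)*3.1 + cos(146)*-2.9 + -3.1 = 1.0377
After transform 2:
x2 = cos(83)*0.5516 - sin(83)*1.0377 + -3.1
= -4.0627


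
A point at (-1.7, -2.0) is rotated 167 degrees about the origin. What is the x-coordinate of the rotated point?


x' = x*cos(theta) - y*sin(theta)
cos(167 deg) = -0.9744, sin(167 deg) = 0.225
x' = -1.7 * -0.9744 - -2.0 * 0.225
= 1.6564 - -0.4499
= 2.1063


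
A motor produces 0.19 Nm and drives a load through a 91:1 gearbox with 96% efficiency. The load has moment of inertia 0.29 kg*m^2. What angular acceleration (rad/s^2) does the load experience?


tau_out = tau_motor * N * eta
= 0.19 * 91 * 0.96 = 16.5984 Nm
alpha = tau_out / I = 16.5984 / 0.29
= 57.2359 rad/s^2


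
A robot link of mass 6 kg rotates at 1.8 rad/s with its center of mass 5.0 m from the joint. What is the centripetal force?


F = m * omega^2 * r
= 6 * 1.8^2 * 5.0
= 6 * 3.24 * 5.0
= 97.2 N


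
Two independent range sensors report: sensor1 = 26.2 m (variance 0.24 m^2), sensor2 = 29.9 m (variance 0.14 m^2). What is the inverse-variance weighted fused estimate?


w1 = (1/var1) / (1/var1 + 1/var2)
   = 4.1667 / (4.1667 + 7.1429) = 0.3684
w2 = 1 - w1 = 0.6316
fused = w1*s1 + w2*s2 = 9.6526 + 18.8842
= 28.5368 m


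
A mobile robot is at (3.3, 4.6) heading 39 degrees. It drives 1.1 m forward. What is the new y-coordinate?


y_new = y0 + d*sin(theta)
= 4.6 + 1.1*sin(39)
= 4.6 + 0.6923
= 5.2923


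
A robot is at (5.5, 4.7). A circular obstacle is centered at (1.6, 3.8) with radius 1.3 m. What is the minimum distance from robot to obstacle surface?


center_dist = sqrt((5.5-1.6)^2 + (4.7-3.8)^2)
= sqrt(15.21 + 0.81)
= 4.0025
min_dist = center_dist - radius = 4.0025 - 1.3 = 2.7025 m


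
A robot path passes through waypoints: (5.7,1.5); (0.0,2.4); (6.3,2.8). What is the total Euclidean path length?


Segment lengths:
  seg1 = sqrt((-5.7)^2 + (0.9)^2) = 5.7706
  seg2 = sqrt((6.3)^2 + (0.4)^2) = 6.3127
Total = 12.0833


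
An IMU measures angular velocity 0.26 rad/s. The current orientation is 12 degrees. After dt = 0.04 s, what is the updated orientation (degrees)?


delta_theta = w * dt = 0.26 * 0.04 = 0.0104 rad
= 0.5959 deg
theta_new = 12 + 0.5959 = 12.5959 deg


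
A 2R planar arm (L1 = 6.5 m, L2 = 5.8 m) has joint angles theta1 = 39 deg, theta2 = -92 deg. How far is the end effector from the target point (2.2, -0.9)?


End effector via forward kinematics:
x = L1*cos(t1) + L2*cos(t1+t2) = 8.542
y = L1*sin(t1) + L2*sin(t1+t2) = -0.5415
Distance to target:
d = sqrt((2.2 - 8.542)^2 + (-0.9 - -0.5415)^2)
= sqrt(40.2207 + 0.1285)
= 6.3521 m


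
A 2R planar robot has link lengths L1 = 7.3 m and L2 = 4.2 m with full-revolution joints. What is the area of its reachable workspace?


r_max = L1 + L2 = 11.5 m
r_min = |L1 - L2| = 3.1 m
Area = pi*(r_max^2 - r_min^2)
= pi*(132.25 - 9.61)
= pi * 122.64
= 385.2849 m^2


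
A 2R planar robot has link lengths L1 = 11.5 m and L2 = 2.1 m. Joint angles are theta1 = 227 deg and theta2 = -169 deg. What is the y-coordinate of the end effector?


Convert angles to radians: theta1 = 3.9619, theta2 = -2.9496
y = L1*sin(theta1) + L2*sin(theta1+theta2)
y = -8.4106 + 1.7809
y = -6.6297


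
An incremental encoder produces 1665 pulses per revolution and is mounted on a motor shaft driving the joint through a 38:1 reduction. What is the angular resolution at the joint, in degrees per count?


counts per rev = 1665
effective counts at joint = 1665 * 38 = 63270
resolution = 360 / 63270
= 0.0057 deg/count


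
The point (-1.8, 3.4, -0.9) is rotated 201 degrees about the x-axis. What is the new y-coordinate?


Rotation about x-axis: y' = y*cos(theta) - z*sin(theta)
= 3.4 * -0.9336 - -0.9 * -0.3584
= -3.4967


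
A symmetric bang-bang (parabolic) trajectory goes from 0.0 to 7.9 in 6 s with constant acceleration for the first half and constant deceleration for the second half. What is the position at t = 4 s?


Symmetric rest-to-rest: each phase covers (pf-p0)/2 in time T/2. 0.5*a*(T/2)^2 = (pf-p0)/2 => a = 4*(pf-p0)/T^2
a = 4*(7.9-0.0)/6^2 = 0.8778
t = 4 is in the deceleration phase (t > T/2).
p = pf - 0.5*a*(T-t)^2 = 7.9 - 0.5*0.8778*2^2
= 6.1444


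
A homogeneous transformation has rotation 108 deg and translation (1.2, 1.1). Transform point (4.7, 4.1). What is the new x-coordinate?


x' = cos(theta)*px - sin(theta)*py + tx
= -0.309*4.7 - 0.9511*4.1 + 1.2
= -4.1517


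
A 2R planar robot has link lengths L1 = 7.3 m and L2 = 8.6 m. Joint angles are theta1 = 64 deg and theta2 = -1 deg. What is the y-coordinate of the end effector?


Convert angles to radians: theta1 = 1.117, theta2 = -0.0175
y = L1*sin(theta1) + L2*sin(theta1+theta2)
y = 6.5612 + 7.6627
y = 14.2239


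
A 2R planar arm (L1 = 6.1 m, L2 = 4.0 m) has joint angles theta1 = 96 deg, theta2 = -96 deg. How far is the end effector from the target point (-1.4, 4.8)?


End effector via forward kinematics:
x = L1*cos(t1) + L2*cos(t1+t2) = 3.3624
y = L1*sin(t1) + L2*sin(t1+t2) = 6.0666
Distance to target:
d = sqrt((-1.4 - 3.3624)^2 + (4.8 - 6.0666)^2)
= sqrt(22.6802 + 1.6042)
= 4.9279 m


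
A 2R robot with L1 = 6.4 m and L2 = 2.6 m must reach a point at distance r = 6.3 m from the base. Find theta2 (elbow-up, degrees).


cos(theta2) = (r^2 - L1^2 - L2^2) / (2*L1*L2)
cos(theta2) = (39.69 - 40.96 - 6.76) / 33.28
cos(theta2) = -0.241286
theta2 = 103.9625 degrees


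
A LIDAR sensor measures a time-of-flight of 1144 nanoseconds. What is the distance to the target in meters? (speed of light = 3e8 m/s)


tof = 1144 ns = 1.144e-06 s
dist = c * tof / 2
= 3e8 * 1.144e-06 / 2
= 171.6 m


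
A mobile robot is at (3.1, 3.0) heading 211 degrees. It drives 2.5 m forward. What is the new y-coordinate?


y_new = y0 + d*sin(theta)
= 3.0 + 2.5*sin(211)
= 3.0 + -1.2876
= 1.7124


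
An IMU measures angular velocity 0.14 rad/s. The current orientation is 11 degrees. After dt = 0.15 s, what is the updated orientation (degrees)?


delta_theta = w * dt = 0.14 * 0.15 = 0.021 rad
= 1.2032 deg
theta_new = 11 + 1.2032 = 12.2032 deg


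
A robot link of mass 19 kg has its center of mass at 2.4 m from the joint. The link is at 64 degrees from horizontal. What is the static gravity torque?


tau = m*g*L*cos(angle)
= 19 * 9.81 * 2.4 * cos(64 deg)
= 19 * 9.81 * 2.4 * 0.4384
= 196.0992 Nm


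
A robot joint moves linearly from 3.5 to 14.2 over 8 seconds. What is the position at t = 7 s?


s = t/T = 7/8 = 0.875
p(t) = p0 + (pf-p0)*s
= 3.5 + (14.2 - 3.5) * 0.875
= 12.8625


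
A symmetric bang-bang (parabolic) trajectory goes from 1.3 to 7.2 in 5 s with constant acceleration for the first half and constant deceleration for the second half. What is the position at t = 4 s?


Symmetric rest-to-rest: each phase covers (pf-p0)/2 in time T/2. 0.5*a*(T/2)^2 = (pf-p0)/2 => a = 4*(pf-p0)/T^2
a = 4*(7.2-1.3)/5^2 = 0.944
t = 4 is in the deceleration phase (t > T/2).
p = pf - 0.5*a*(T-t)^2 = 7.2 - 0.5*0.944*1^2
= 6.728


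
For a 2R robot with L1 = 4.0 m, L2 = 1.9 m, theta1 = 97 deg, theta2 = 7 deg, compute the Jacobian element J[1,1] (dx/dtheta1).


J[1,1] = -L1*sin(t1) - L2*sin(t1+t2)
= -4.0*sin(97) - 1.9*sin(104)
= -5.8137


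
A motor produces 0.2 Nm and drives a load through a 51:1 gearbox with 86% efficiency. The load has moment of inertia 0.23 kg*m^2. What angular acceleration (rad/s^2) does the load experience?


tau_out = tau_motor * N * eta
= 0.2 * 51 * 0.86 = 8.772 Nm
alpha = tau_out / I = 8.772 / 0.23
= 38.1391 rad/s^2
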